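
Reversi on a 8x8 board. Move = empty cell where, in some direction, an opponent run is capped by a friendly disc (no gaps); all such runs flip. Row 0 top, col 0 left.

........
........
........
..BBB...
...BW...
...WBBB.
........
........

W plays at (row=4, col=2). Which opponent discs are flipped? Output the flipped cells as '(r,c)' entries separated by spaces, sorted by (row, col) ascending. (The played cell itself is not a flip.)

Answer: (4,3)

Derivation:
Dir NW: first cell '.' (not opp) -> no flip
Dir N: opp run (3,2), next='.' -> no flip
Dir NE: opp run (3,3), next='.' -> no flip
Dir W: first cell '.' (not opp) -> no flip
Dir E: opp run (4,3) capped by W -> flip
Dir SW: first cell '.' (not opp) -> no flip
Dir S: first cell '.' (not opp) -> no flip
Dir SE: first cell 'W' (not opp) -> no flip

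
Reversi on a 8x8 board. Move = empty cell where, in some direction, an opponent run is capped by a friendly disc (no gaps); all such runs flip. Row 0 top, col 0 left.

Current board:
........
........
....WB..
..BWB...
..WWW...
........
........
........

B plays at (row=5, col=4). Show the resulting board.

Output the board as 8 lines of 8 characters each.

Answer: ........
........
....WB..
..BWB...
..WBB...
....B...
........
........

Derivation:
Place B at (5,4); scan 8 dirs for brackets.
Dir NW: opp run (4,3) capped by B -> flip
Dir N: opp run (4,4) capped by B -> flip
Dir NE: first cell '.' (not opp) -> no flip
Dir W: first cell '.' (not opp) -> no flip
Dir E: first cell '.' (not opp) -> no flip
Dir SW: first cell '.' (not opp) -> no flip
Dir S: first cell '.' (not opp) -> no flip
Dir SE: first cell '.' (not opp) -> no flip
All flips: (4,3) (4,4)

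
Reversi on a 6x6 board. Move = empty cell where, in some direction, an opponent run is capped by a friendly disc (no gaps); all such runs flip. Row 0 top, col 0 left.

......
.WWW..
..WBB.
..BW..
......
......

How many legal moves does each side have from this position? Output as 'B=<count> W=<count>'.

Answer: B=7 W=6

Derivation:
-- B to move --
(0,0): no bracket -> illegal
(0,1): flips 1 -> legal
(0,2): flips 3 -> legal
(0,3): flips 1 -> legal
(0,4): no bracket -> illegal
(1,0): no bracket -> illegal
(1,4): no bracket -> illegal
(2,0): no bracket -> illegal
(2,1): flips 1 -> legal
(3,1): no bracket -> illegal
(3,4): flips 1 -> legal
(4,2): flips 1 -> legal
(4,3): flips 1 -> legal
(4,4): no bracket -> illegal
B mobility = 7
-- W to move --
(1,4): no bracket -> illegal
(1,5): flips 1 -> legal
(2,1): no bracket -> illegal
(2,5): flips 2 -> legal
(3,1): flips 1 -> legal
(3,4): flips 1 -> legal
(3,5): flips 1 -> legal
(4,1): no bracket -> illegal
(4,2): flips 1 -> legal
(4,3): no bracket -> illegal
W mobility = 6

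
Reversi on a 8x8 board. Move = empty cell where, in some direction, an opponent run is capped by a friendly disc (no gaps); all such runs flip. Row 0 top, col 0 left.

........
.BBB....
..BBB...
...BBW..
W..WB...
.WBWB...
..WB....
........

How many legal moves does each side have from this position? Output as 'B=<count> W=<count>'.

-- B to move --
(2,5): no bracket -> illegal
(2,6): flips 1 -> legal
(3,0): no bracket -> illegal
(3,1): no bracket -> illegal
(3,2): flips 1 -> legal
(3,6): flips 1 -> legal
(4,1): no bracket -> illegal
(4,2): flips 1 -> legal
(4,5): no bracket -> illegal
(4,6): flips 1 -> legal
(5,0): flips 1 -> legal
(6,0): no bracket -> illegal
(6,1): flips 1 -> legal
(6,4): no bracket -> illegal
(7,1): flips 2 -> legal
(7,2): flips 1 -> legal
(7,3): no bracket -> illegal
B mobility = 9
-- W to move --
(0,0): no bracket -> illegal
(0,1): no bracket -> illegal
(0,2): flips 2 -> legal
(0,3): flips 3 -> legal
(0,4): no bracket -> illegal
(1,0): no bracket -> illegal
(1,4): no bracket -> illegal
(1,5): no bracket -> illegal
(2,0): no bracket -> illegal
(2,1): no bracket -> illegal
(2,5): flips 1 -> legal
(3,1): no bracket -> illegal
(3,2): flips 2 -> legal
(4,1): no bracket -> illegal
(4,2): flips 1 -> legal
(4,5): flips 1 -> legal
(5,5): flips 1 -> legal
(6,1): flips 1 -> legal
(6,4): flips 1 -> legal
(6,5): flips 1 -> legal
(7,2): no bracket -> illegal
(7,3): flips 1 -> legal
(7,4): no bracket -> illegal
W mobility = 11

Answer: B=9 W=11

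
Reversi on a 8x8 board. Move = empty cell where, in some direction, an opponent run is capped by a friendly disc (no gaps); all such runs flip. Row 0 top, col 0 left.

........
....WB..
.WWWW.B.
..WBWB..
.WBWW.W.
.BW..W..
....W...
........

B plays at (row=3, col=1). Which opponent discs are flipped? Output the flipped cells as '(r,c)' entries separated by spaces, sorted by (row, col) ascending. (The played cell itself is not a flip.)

Answer: (3,2) (4,1)

Derivation:
Dir NW: first cell '.' (not opp) -> no flip
Dir N: opp run (2,1), next='.' -> no flip
Dir NE: opp run (2,2), next='.' -> no flip
Dir W: first cell '.' (not opp) -> no flip
Dir E: opp run (3,2) capped by B -> flip
Dir SW: first cell '.' (not opp) -> no flip
Dir S: opp run (4,1) capped by B -> flip
Dir SE: first cell 'B' (not opp) -> no flip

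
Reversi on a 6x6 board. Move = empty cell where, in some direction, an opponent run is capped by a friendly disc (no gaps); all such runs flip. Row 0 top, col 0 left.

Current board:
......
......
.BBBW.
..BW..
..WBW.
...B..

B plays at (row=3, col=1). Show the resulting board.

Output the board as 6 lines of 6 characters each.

Place B at (3,1); scan 8 dirs for brackets.
Dir NW: first cell '.' (not opp) -> no flip
Dir N: first cell 'B' (not opp) -> no flip
Dir NE: first cell 'B' (not opp) -> no flip
Dir W: first cell '.' (not opp) -> no flip
Dir E: first cell 'B' (not opp) -> no flip
Dir SW: first cell '.' (not opp) -> no flip
Dir S: first cell '.' (not opp) -> no flip
Dir SE: opp run (4,2) capped by B -> flip
All flips: (4,2)

Answer: ......
......
.BBBW.
.BBW..
..BBW.
...B..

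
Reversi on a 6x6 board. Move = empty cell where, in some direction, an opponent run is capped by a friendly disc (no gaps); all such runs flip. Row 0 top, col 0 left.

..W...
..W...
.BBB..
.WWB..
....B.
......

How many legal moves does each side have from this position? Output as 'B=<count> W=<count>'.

-- B to move --
(0,1): flips 1 -> legal
(0,3): flips 1 -> legal
(1,1): no bracket -> illegal
(1,3): no bracket -> illegal
(2,0): no bracket -> illegal
(3,0): flips 2 -> legal
(4,0): flips 1 -> legal
(4,1): flips 2 -> legal
(4,2): flips 1 -> legal
(4,3): flips 1 -> legal
B mobility = 7
-- W to move --
(1,0): flips 1 -> legal
(1,1): flips 1 -> legal
(1,3): flips 1 -> legal
(1,4): flips 1 -> legal
(2,0): no bracket -> illegal
(2,4): no bracket -> illegal
(3,0): flips 1 -> legal
(3,4): flips 2 -> legal
(3,5): no bracket -> illegal
(4,2): no bracket -> illegal
(4,3): no bracket -> illegal
(4,5): no bracket -> illegal
(5,3): no bracket -> illegal
(5,4): no bracket -> illegal
(5,5): no bracket -> illegal
W mobility = 6

Answer: B=7 W=6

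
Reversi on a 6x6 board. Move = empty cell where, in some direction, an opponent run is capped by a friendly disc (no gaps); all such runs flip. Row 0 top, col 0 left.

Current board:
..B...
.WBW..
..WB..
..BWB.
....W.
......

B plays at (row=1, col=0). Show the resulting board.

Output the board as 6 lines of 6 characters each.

Place B at (1,0); scan 8 dirs for brackets.
Dir NW: edge -> no flip
Dir N: first cell '.' (not opp) -> no flip
Dir NE: first cell '.' (not opp) -> no flip
Dir W: edge -> no flip
Dir E: opp run (1,1) capped by B -> flip
Dir SW: edge -> no flip
Dir S: first cell '.' (not opp) -> no flip
Dir SE: first cell '.' (not opp) -> no flip
All flips: (1,1)

Answer: ..B...
BBBW..
..WB..
..BWB.
....W.
......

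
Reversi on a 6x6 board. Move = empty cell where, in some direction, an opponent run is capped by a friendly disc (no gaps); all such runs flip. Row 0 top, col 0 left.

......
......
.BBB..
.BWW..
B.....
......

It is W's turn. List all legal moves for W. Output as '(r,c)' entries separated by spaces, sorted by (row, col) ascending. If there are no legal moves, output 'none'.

(1,0): flips 1 -> legal
(1,1): flips 1 -> legal
(1,2): flips 1 -> legal
(1,3): flips 1 -> legal
(1,4): flips 1 -> legal
(2,0): no bracket -> illegal
(2,4): no bracket -> illegal
(3,0): flips 1 -> legal
(3,4): no bracket -> illegal
(4,1): no bracket -> illegal
(4,2): no bracket -> illegal
(5,0): no bracket -> illegal
(5,1): no bracket -> illegal

Answer: (1,0) (1,1) (1,2) (1,3) (1,4) (3,0)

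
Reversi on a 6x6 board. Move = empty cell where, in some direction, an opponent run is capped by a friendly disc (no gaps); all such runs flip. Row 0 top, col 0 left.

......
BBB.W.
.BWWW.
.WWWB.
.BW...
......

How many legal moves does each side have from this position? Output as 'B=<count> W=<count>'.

-- B to move --
(0,3): no bracket -> illegal
(0,4): flips 2 -> legal
(0,5): flips 3 -> legal
(1,3): no bracket -> illegal
(1,5): no bracket -> illegal
(2,0): no bracket -> illegal
(2,5): flips 3 -> legal
(3,0): flips 3 -> legal
(3,5): no bracket -> illegal
(4,0): no bracket -> illegal
(4,3): flips 2 -> legal
(4,4): flips 2 -> legal
(5,1): no bracket -> illegal
(5,2): flips 3 -> legal
(5,3): no bracket -> illegal
B mobility = 7
-- W to move --
(0,0): flips 1 -> legal
(0,1): flips 3 -> legal
(0,2): flips 1 -> legal
(0,3): no bracket -> illegal
(1,3): no bracket -> illegal
(2,0): flips 1 -> legal
(2,5): no bracket -> illegal
(3,0): no bracket -> illegal
(3,5): flips 1 -> legal
(4,0): flips 1 -> legal
(4,3): no bracket -> illegal
(4,4): flips 1 -> legal
(4,5): flips 1 -> legal
(5,0): flips 1 -> legal
(5,1): flips 1 -> legal
(5,2): no bracket -> illegal
W mobility = 10

Answer: B=7 W=10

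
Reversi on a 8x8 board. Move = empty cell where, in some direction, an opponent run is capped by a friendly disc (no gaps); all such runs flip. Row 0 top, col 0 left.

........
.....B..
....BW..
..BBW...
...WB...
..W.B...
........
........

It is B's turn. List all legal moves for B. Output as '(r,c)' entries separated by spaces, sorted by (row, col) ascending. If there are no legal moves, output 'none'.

(1,4): no bracket -> illegal
(1,6): no bracket -> illegal
(2,3): no bracket -> illegal
(2,6): flips 1 -> legal
(3,5): flips 2 -> legal
(3,6): no bracket -> illegal
(4,1): no bracket -> illegal
(4,2): flips 1 -> legal
(4,5): no bracket -> illegal
(5,1): no bracket -> illegal
(5,3): flips 1 -> legal
(6,1): no bracket -> illegal
(6,2): no bracket -> illegal
(6,3): no bracket -> illegal

Answer: (2,6) (3,5) (4,2) (5,3)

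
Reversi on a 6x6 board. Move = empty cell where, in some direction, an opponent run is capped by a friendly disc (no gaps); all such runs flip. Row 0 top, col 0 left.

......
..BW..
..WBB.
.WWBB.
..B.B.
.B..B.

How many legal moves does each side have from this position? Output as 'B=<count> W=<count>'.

-- B to move --
(0,2): flips 1 -> legal
(0,3): flips 1 -> legal
(0,4): no bracket -> illegal
(1,1): flips 1 -> legal
(1,4): flips 1 -> legal
(2,0): flips 1 -> legal
(2,1): flips 1 -> legal
(3,0): flips 2 -> legal
(4,0): no bracket -> illegal
(4,1): flips 1 -> legal
(4,3): no bracket -> illegal
B mobility = 8
-- W to move --
(0,1): no bracket -> illegal
(0,2): flips 1 -> legal
(0,3): no bracket -> illegal
(1,1): flips 1 -> legal
(1,4): flips 1 -> legal
(1,5): no bracket -> illegal
(2,1): no bracket -> illegal
(2,5): flips 2 -> legal
(3,5): flips 3 -> legal
(4,0): no bracket -> illegal
(4,1): no bracket -> illegal
(4,3): flips 2 -> legal
(4,5): no bracket -> illegal
(5,0): no bracket -> illegal
(5,2): flips 1 -> legal
(5,3): flips 1 -> legal
(5,5): flips 2 -> legal
W mobility = 9

Answer: B=8 W=9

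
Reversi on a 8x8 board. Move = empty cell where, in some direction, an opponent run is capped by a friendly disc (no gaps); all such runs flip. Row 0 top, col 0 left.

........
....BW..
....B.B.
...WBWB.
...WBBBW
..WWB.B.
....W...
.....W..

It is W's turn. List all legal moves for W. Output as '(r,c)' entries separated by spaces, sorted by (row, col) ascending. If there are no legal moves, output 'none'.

(0,3): no bracket -> illegal
(0,4): flips 5 -> legal
(0,5): no bracket -> illegal
(1,3): flips 2 -> legal
(1,6): no bracket -> illegal
(1,7): flips 1 -> legal
(2,3): no bracket -> illegal
(2,5): flips 2 -> legal
(2,7): no bracket -> illegal
(3,7): flips 2 -> legal
(5,5): flips 3 -> legal
(5,7): flips 1 -> legal
(6,3): no bracket -> illegal
(6,5): flips 2 -> legal
(6,6): no bracket -> illegal
(6,7): no bracket -> illegal

Answer: (0,4) (1,3) (1,7) (2,5) (3,7) (5,5) (5,7) (6,5)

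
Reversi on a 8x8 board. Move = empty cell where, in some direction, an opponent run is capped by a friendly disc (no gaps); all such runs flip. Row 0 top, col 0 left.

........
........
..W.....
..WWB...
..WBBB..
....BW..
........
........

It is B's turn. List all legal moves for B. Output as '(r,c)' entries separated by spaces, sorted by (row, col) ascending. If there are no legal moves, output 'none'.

Answer: (1,1) (2,1) (2,3) (3,1) (4,1) (5,6) (6,5) (6,6)

Derivation:
(1,1): flips 2 -> legal
(1,2): no bracket -> illegal
(1,3): no bracket -> illegal
(2,1): flips 1 -> legal
(2,3): flips 1 -> legal
(2,4): no bracket -> illegal
(3,1): flips 2 -> legal
(4,1): flips 1 -> legal
(4,6): no bracket -> illegal
(5,1): no bracket -> illegal
(5,2): no bracket -> illegal
(5,3): no bracket -> illegal
(5,6): flips 1 -> legal
(6,4): no bracket -> illegal
(6,5): flips 1 -> legal
(6,6): flips 1 -> legal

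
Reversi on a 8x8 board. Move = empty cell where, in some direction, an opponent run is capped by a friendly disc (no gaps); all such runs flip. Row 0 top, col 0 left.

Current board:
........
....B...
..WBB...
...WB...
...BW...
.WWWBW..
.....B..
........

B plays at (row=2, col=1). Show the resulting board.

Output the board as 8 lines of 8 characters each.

Answer: ........
....B...
.BBBB...
...WB...
...BW...
.WWWBW..
.....B..
........

Derivation:
Place B at (2,1); scan 8 dirs for brackets.
Dir NW: first cell '.' (not opp) -> no flip
Dir N: first cell '.' (not opp) -> no flip
Dir NE: first cell '.' (not opp) -> no flip
Dir W: first cell '.' (not opp) -> no flip
Dir E: opp run (2,2) capped by B -> flip
Dir SW: first cell '.' (not opp) -> no flip
Dir S: first cell '.' (not opp) -> no flip
Dir SE: first cell '.' (not opp) -> no flip
All flips: (2,2)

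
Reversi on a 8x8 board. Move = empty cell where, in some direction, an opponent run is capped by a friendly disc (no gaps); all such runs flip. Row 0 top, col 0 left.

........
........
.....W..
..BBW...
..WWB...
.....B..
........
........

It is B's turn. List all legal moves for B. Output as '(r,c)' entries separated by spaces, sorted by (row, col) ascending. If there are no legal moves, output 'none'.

Answer: (2,4) (3,5) (4,1) (5,1) (5,2) (5,3) (5,4)

Derivation:
(1,4): no bracket -> illegal
(1,5): no bracket -> illegal
(1,6): no bracket -> illegal
(2,3): no bracket -> illegal
(2,4): flips 1 -> legal
(2,6): no bracket -> illegal
(3,1): no bracket -> illegal
(3,5): flips 1 -> legal
(3,6): no bracket -> illegal
(4,1): flips 2 -> legal
(4,5): no bracket -> illegal
(5,1): flips 1 -> legal
(5,2): flips 1 -> legal
(5,3): flips 1 -> legal
(5,4): flips 1 -> legal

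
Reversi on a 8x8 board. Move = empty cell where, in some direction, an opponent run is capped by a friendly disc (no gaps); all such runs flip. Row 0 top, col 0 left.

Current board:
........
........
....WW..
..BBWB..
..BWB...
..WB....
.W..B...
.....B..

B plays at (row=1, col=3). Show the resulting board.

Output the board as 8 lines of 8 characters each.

Place B at (1,3); scan 8 dirs for brackets.
Dir NW: first cell '.' (not opp) -> no flip
Dir N: first cell '.' (not opp) -> no flip
Dir NE: first cell '.' (not opp) -> no flip
Dir W: first cell '.' (not opp) -> no flip
Dir E: first cell '.' (not opp) -> no flip
Dir SW: first cell '.' (not opp) -> no flip
Dir S: first cell '.' (not opp) -> no flip
Dir SE: opp run (2,4) capped by B -> flip
All flips: (2,4)

Answer: ........
...B....
....BW..
..BBWB..
..BWB...
..WB....
.W..B...
.....B..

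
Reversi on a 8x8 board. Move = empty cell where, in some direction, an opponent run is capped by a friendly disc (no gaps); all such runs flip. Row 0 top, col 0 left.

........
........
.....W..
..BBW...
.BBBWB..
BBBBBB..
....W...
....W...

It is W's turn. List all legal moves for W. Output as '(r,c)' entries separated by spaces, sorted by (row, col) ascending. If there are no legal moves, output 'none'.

Answer: (2,2) (3,1) (4,0) (4,6) (5,6) (6,1) (6,2) (6,6)

Derivation:
(2,1): no bracket -> illegal
(2,2): flips 1 -> legal
(2,3): no bracket -> illegal
(2,4): no bracket -> illegal
(3,0): no bracket -> illegal
(3,1): flips 4 -> legal
(3,5): no bracket -> illegal
(3,6): no bracket -> illegal
(4,0): flips 3 -> legal
(4,6): flips 2 -> legal
(5,6): flips 1 -> legal
(6,0): no bracket -> illegal
(6,1): flips 2 -> legal
(6,2): flips 1 -> legal
(6,3): no bracket -> illegal
(6,5): no bracket -> illegal
(6,6): flips 1 -> legal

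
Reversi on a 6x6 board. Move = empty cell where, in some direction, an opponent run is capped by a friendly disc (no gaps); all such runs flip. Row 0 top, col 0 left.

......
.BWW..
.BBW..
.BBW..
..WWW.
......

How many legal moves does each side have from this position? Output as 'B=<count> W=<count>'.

Answer: B=10 W=6

Derivation:
-- B to move --
(0,1): no bracket -> illegal
(0,2): flips 1 -> legal
(0,3): flips 1 -> legal
(0,4): flips 1 -> legal
(1,4): flips 3 -> legal
(2,4): flips 1 -> legal
(3,4): flips 1 -> legal
(3,5): no bracket -> illegal
(4,1): no bracket -> illegal
(4,5): no bracket -> illegal
(5,1): no bracket -> illegal
(5,2): flips 1 -> legal
(5,3): flips 1 -> legal
(5,4): flips 1 -> legal
(5,5): flips 2 -> legal
B mobility = 10
-- W to move --
(0,0): flips 2 -> legal
(0,1): no bracket -> illegal
(0,2): no bracket -> illegal
(1,0): flips 3 -> legal
(2,0): flips 3 -> legal
(3,0): flips 3 -> legal
(4,0): flips 2 -> legal
(4,1): flips 1 -> legal
W mobility = 6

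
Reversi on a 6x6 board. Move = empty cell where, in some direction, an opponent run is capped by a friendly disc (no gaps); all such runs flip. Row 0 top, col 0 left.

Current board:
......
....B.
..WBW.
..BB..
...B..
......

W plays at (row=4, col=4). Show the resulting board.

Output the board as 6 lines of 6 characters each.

Place W at (4,4); scan 8 dirs for brackets.
Dir NW: opp run (3,3) capped by W -> flip
Dir N: first cell '.' (not opp) -> no flip
Dir NE: first cell '.' (not opp) -> no flip
Dir W: opp run (4,3), next='.' -> no flip
Dir E: first cell '.' (not opp) -> no flip
Dir SW: first cell '.' (not opp) -> no flip
Dir S: first cell '.' (not opp) -> no flip
Dir SE: first cell '.' (not opp) -> no flip
All flips: (3,3)

Answer: ......
....B.
..WBW.
..BW..
...BW.
......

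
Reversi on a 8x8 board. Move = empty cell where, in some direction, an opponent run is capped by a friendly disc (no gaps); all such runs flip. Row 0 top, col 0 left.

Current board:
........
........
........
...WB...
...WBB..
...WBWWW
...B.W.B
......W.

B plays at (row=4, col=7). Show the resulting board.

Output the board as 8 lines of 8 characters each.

Answer: ........
........
........
...WB...
...WBB.B
...WBWWB
...B.W.B
......W.

Derivation:
Place B at (4,7); scan 8 dirs for brackets.
Dir NW: first cell '.' (not opp) -> no flip
Dir N: first cell '.' (not opp) -> no flip
Dir NE: edge -> no flip
Dir W: first cell '.' (not opp) -> no flip
Dir E: edge -> no flip
Dir SW: opp run (5,6) (6,5), next='.' -> no flip
Dir S: opp run (5,7) capped by B -> flip
Dir SE: edge -> no flip
All flips: (5,7)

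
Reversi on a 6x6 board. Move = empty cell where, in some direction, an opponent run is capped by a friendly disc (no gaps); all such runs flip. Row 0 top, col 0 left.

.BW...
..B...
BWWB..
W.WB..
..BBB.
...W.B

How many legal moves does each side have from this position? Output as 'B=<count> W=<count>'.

Answer: B=6 W=11

Derivation:
-- B to move --
(0,3): flips 1 -> legal
(1,0): flips 2 -> legal
(1,1): flips 1 -> legal
(1,3): no bracket -> illegal
(3,1): flips 1 -> legal
(4,0): flips 1 -> legal
(4,1): flips 1 -> legal
(5,2): no bracket -> illegal
(5,4): no bracket -> illegal
B mobility = 6
-- W to move --
(0,0): flips 1 -> legal
(0,3): flips 1 -> legal
(1,0): flips 1 -> legal
(1,1): no bracket -> illegal
(1,3): flips 3 -> legal
(1,4): flips 1 -> legal
(2,4): flips 1 -> legal
(3,1): flips 1 -> legal
(3,4): flips 1 -> legal
(3,5): flips 1 -> legal
(4,1): no bracket -> illegal
(4,5): no bracket -> illegal
(5,1): no bracket -> illegal
(5,2): flips 1 -> legal
(5,4): flips 1 -> legal
W mobility = 11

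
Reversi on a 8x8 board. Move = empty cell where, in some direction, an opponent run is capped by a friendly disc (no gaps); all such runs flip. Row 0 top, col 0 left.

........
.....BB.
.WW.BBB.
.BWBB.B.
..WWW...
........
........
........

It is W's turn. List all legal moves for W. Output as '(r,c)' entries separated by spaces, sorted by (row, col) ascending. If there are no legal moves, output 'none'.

(0,4): no bracket -> illegal
(0,5): no bracket -> illegal
(0,6): flips 3 -> legal
(0,7): flips 3 -> legal
(1,3): no bracket -> illegal
(1,4): flips 2 -> legal
(1,7): no bracket -> illegal
(2,0): flips 1 -> legal
(2,3): flips 1 -> legal
(2,7): no bracket -> illegal
(3,0): flips 1 -> legal
(3,5): flips 2 -> legal
(3,7): no bracket -> illegal
(4,0): flips 1 -> legal
(4,1): flips 1 -> legal
(4,5): no bracket -> illegal
(4,6): no bracket -> illegal
(4,7): no bracket -> illegal

Answer: (0,6) (0,7) (1,4) (2,0) (2,3) (3,0) (3,5) (4,0) (4,1)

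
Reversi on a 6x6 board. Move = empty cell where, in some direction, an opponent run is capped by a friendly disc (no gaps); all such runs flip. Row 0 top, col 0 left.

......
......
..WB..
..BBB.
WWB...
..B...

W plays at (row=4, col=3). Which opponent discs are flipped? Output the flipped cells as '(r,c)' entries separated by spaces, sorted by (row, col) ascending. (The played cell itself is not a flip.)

Dir NW: opp run (3,2), next='.' -> no flip
Dir N: opp run (3,3) (2,3), next='.' -> no flip
Dir NE: opp run (3,4), next='.' -> no flip
Dir W: opp run (4,2) capped by W -> flip
Dir E: first cell '.' (not opp) -> no flip
Dir SW: opp run (5,2), next=edge -> no flip
Dir S: first cell '.' (not opp) -> no flip
Dir SE: first cell '.' (not opp) -> no flip

Answer: (4,2)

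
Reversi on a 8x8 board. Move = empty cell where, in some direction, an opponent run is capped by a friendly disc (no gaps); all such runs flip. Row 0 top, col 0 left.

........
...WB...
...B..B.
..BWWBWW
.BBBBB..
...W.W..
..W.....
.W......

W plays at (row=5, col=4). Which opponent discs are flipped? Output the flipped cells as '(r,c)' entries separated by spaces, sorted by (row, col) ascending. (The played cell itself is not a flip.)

Dir NW: opp run (4,3) (3,2), next='.' -> no flip
Dir N: opp run (4,4) capped by W -> flip
Dir NE: opp run (4,5) capped by W -> flip
Dir W: first cell 'W' (not opp) -> no flip
Dir E: first cell 'W' (not opp) -> no flip
Dir SW: first cell '.' (not opp) -> no flip
Dir S: first cell '.' (not opp) -> no flip
Dir SE: first cell '.' (not opp) -> no flip

Answer: (4,4) (4,5)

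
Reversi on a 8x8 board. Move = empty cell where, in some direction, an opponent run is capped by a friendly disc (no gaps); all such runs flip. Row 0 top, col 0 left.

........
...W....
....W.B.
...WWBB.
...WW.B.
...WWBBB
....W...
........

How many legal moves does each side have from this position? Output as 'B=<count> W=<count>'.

Answer: B=6 W=3

Derivation:
-- B to move --
(0,2): flips 2 -> legal
(0,3): no bracket -> illegal
(0,4): no bracket -> illegal
(1,2): no bracket -> illegal
(1,4): no bracket -> illegal
(1,5): no bracket -> illegal
(2,2): flips 2 -> legal
(2,3): no bracket -> illegal
(2,5): no bracket -> illegal
(3,2): flips 2 -> legal
(4,2): no bracket -> illegal
(4,5): no bracket -> illegal
(5,2): flips 2 -> legal
(6,2): flips 2 -> legal
(6,3): no bracket -> illegal
(6,5): no bracket -> illegal
(7,3): flips 1 -> legal
(7,4): no bracket -> illegal
(7,5): no bracket -> illegal
B mobility = 6
-- W to move --
(1,5): no bracket -> illegal
(1,6): no bracket -> illegal
(1,7): flips 2 -> legal
(2,5): no bracket -> illegal
(2,7): no bracket -> illegal
(3,7): flips 4 -> legal
(4,5): no bracket -> illegal
(4,7): no bracket -> illegal
(6,5): no bracket -> illegal
(6,6): flips 1 -> legal
(6,7): no bracket -> illegal
W mobility = 3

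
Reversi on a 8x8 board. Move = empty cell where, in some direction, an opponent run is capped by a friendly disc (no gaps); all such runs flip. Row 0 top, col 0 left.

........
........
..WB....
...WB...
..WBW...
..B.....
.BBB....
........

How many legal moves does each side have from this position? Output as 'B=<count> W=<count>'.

-- B to move --
(1,1): no bracket -> illegal
(1,2): no bracket -> illegal
(1,3): no bracket -> illegal
(2,1): flips 1 -> legal
(2,4): no bracket -> illegal
(3,1): no bracket -> illegal
(3,2): flips 2 -> legal
(3,5): no bracket -> illegal
(4,1): flips 1 -> legal
(4,5): flips 1 -> legal
(5,1): no bracket -> illegal
(5,3): no bracket -> illegal
(5,4): flips 1 -> legal
(5,5): no bracket -> illegal
B mobility = 5
-- W to move --
(1,2): no bracket -> illegal
(1,3): flips 1 -> legal
(1,4): no bracket -> illegal
(2,4): flips 2 -> legal
(2,5): no bracket -> illegal
(3,2): no bracket -> illegal
(3,5): flips 1 -> legal
(4,1): no bracket -> illegal
(4,5): no bracket -> illegal
(5,0): no bracket -> illegal
(5,1): no bracket -> illegal
(5,3): flips 1 -> legal
(5,4): no bracket -> illegal
(6,0): no bracket -> illegal
(6,4): no bracket -> illegal
(7,0): no bracket -> illegal
(7,1): no bracket -> illegal
(7,2): flips 2 -> legal
(7,3): no bracket -> illegal
(7,4): no bracket -> illegal
W mobility = 5

Answer: B=5 W=5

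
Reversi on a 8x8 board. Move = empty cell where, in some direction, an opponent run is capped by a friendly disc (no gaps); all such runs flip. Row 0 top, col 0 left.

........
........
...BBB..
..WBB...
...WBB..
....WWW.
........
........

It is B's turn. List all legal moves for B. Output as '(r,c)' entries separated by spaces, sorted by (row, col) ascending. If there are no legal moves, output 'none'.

Answer: (3,1) (4,1) (4,2) (5,2) (5,3) (6,3) (6,4) (6,5) (6,6) (6,7)

Derivation:
(2,1): no bracket -> illegal
(2,2): no bracket -> illegal
(3,1): flips 1 -> legal
(4,1): flips 1 -> legal
(4,2): flips 1 -> legal
(4,6): no bracket -> illegal
(4,7): no bracket -> illegal
(5,2): flips 1 -> legal
(5,3): flips 1 -> legal
(5,7): no bracket -> illegal
(6,3): flips 1 -> legal
(6,4): flips 1 -> legal
(6,5): flips 1 -> legal
(6,6): flips 1 -> legal
(6,7): flips 1 -> legal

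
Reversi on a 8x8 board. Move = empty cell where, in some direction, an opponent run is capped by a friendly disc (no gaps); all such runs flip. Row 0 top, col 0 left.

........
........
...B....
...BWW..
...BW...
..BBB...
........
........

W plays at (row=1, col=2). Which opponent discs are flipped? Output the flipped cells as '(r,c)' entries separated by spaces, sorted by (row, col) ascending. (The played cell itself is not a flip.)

Dir NW: first cell '.' (not opp) -> no flip
Dir N: first cell '.' (not opp) -> no flip
Dir NE: first cell '.' (not opp) -> no flip
Dir W: first cell '.' (not opp) -> no flip
Dir E: first cell '.' (not opp) -> no flip
Dir SW: first cell '.' (not opp) -> no flip
Dir S: first cell '.' (not opp) -> no flip
Dir SE: opp run (2,3) capped by W -> flip

Answer: (2,3)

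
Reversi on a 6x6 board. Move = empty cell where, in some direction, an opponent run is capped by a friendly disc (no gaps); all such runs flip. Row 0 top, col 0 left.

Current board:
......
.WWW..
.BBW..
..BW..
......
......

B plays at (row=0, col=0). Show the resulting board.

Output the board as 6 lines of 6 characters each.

Answer: B.....
.BWW..
.BBW..
..BW..
......
......

Derivation:
Place B at (0,0); scan 8 dirs for brackets.
Dir NW: edge -> no flip
Dir N: edge -> no flip
Dir NE: edge -> no flip
Dir W: edge -> no flip
Dir E: first cell '.' (not opp) -> no flip
Dir SW: edge -> no flip
Dir S: first cell '.' (not opp) -> no flip
Dir SE: opp run (1,1) capped by B -> flip
All flips: (1,1)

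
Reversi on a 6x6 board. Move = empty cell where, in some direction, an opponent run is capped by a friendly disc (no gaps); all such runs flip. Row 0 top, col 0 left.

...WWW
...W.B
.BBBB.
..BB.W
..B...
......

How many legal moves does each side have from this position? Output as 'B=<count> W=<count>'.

Answer: B=1 W=3

Derivation:
-- B to move --
(0,2): flips 1 -> legal
(1,2): no bracket -> illegal
(1,4): no bracket -> illegal
(2,5): no bracket -> illegal
(3,4): no bracket -> illegal
(4,4): no bracket -> illegal
(4,5): no bracket -> illegal
B mobility = 1
-- W to move --
(1,0): no bracket -> illegal
(1,1): no bracket -> illegal
(1,2): no bracket -> illegal
(1,4): no bracket -> illegal
(2,0): no bracket -> illegal
(2,5): flips 1 -> legal
(3,0): no bracket -> illegal
(3,1): flips 1 -> legal
(3,4): no bracket -> illegal
(4,1): no bracket -> illegal
(4,3): flips 2 -> legal
(4,4): no bracket -> illegal
(5,1): no bracket -> illegal
(5,2): no bracket -> illegal
(5,3): no bracket -> illegal
W mobility = 3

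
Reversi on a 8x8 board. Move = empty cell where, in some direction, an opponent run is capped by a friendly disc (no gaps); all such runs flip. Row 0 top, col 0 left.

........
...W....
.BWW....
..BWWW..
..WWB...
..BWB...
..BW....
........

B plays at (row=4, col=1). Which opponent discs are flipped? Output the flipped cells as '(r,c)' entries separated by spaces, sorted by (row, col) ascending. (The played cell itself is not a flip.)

Answer: (4,2) (4,3)

Derivation:
Dir NW: first cell '.' (not opp) -> no flip
Dir N: first cell '.' (not opp) -> no flip
Dir NE: first cell 'B' (not opp) -> no flip
Dir W: first cell '.' (not opp) -> no flip
Dir E: opp run (4,2) (4,3) capped by B -> flip
Dir SW: first cell '.' (not opp) -> no flip
Dir S: first cell '.' (not opp) -> no flip
Dir SE: first cell 'B' (not opp) -> no flip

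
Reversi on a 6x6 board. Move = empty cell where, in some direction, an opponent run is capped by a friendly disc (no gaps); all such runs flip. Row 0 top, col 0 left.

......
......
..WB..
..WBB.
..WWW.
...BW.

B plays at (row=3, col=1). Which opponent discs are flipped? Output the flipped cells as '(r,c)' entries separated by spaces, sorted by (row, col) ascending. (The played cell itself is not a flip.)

Answer: (3,2) (4,2)

Derivation:
Dir NW: first cell '.' (not opp) -> no flip
Dir N: first cell '.' (not opp) -> no flip
Dir NE: opp run (2,2), next='.' -> no flip
Dir W: first cell '.' (not opp) -> no flip
Dir E: opp run (3,2) capped by B -> flip
Dir SW: first cell '.' (not opp) -> no flip
Dir S: first cell '.' (not opp) -> no flip
Dir SE: opp run (4,2) capped by B -> flip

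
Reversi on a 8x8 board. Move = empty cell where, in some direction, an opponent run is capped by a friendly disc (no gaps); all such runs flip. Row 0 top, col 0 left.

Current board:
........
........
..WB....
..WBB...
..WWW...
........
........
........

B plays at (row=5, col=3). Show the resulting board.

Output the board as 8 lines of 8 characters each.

Answer: ........
........
..WB....
..WBB...
..WBW...
...B....
........
........

Derivation:
Place B at (5,3); scan 8 dirs for brackets.
Dir NW: opp run (4,2), next='.' -> no flip
Dir N: opp run (4,3) capped by B -> flip
Dir NE: opp run (4,4), next='.' -> no flip
Dir W: first cell '.' (not opp) -> no flip
Dir E: first cell '.' (not opp) -> no flip
Dir SW: first cell '.' (not opp) -> no flip
Dir S: first cell '.' (not opp) -> no flip
Dir SE: first cell '.' (not opp) -> no flip
All flips: (4,3)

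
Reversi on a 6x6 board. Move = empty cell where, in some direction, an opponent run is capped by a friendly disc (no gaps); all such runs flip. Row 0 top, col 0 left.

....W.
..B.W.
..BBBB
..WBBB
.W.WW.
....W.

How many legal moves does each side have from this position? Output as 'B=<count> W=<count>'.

Answer: B=8 W=3

Derivation:
-- B to move --
(0,3): flips 1 -> legal
(0,5): flips 1 -> legal
(1,3): no bracket -> illegal
(1,5): no bracket -> illegal
(2,1): no bracket -> illegal
(3,0): no bracket -> illegal
(3,1): flips 1 -> legal
(4,0): no bracket -> illegal
(4,2): flips 1 -> legal
(4,5): no bracket -> illegal
(5,0): flips 2 -> legal
(5,1): no bracket -> illegal
(5,2): flips 1 -> legal
(5,3): flips 2 -> legal
(5,5): flips 1 -> legal
B mobility = 8
-- W to move --
(0,1): no bracket -> illegal
(0,2): flips 2 -> legal
(0,3): no bracket -> illegal
(1,1): flips 2 -> legal
(1,3): flips 2 -> legal
(1,5): no bracket -> illegal
(2,1): no bracket -> illegal
(3,1): no bracket -> illegal
(4,2): no bracket -> illegal
(4,5): no bracket -> illegal
W mobility = 3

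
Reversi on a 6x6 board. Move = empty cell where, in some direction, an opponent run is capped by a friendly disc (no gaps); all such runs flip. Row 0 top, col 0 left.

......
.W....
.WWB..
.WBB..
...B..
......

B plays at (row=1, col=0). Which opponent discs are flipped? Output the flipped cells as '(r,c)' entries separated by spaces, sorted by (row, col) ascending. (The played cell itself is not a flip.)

Dir NW: edge -> no flip
Dir N: first cell '.' (not opp) -> no flip
Dir NE: first cell '.' (not opp) -> no flip
Dir W: edge -> no flip
Dir E: opp run (1,1), next='.' -> no flip
Dir SW: edge -> no flip
Dir S: first cell '.' (not opp) -> no flip
Dir SE: opp run (2,1) capped by B -> flip

Answer: (2,1)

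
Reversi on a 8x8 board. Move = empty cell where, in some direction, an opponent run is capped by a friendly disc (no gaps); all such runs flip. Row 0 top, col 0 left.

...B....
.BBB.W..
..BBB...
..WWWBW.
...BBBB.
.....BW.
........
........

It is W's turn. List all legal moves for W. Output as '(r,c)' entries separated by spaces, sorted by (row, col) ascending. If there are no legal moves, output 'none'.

(0,0): flips 2 -> legal
(0,1): flips 2 -> legal
(0,2): flips 2 -> legal
(0,4): no bracket -> illegal
(1,0): no bracket -> illegal
(1,4): flips 2 -> legal
(2,0): no bracket -> illegal
(2,1): no bracket -> illegal
(2,5): no bracket -> illegal
(2,6): no bracket -> illegal
(3,1): no bracket -> illegal
(3,7): no bracket -> illegal
(4,2): no bracket -> illegal
(4,7): no bracket -> illegal
(5,2): flips 1 -> legal
(5,3): flips 1 -> legal
(5,4): flips 4 -> legal
(5,7): no bracket -> illegal
(6,4): no bracket -> illegal
(6,5): no bracket -> illegal
(6,6): flips 2 -> legal

Answer: (0,0) (0,1) (0,2) (1,4) (5,2) (5,3) (5,4) (6,6)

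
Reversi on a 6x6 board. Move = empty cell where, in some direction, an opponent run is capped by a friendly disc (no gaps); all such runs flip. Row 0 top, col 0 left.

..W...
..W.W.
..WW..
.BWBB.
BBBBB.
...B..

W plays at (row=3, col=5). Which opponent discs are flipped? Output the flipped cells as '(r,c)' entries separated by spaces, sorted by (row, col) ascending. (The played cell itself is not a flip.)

Answer: (3,3) (3,4)

Derivation:
Dir NW: first cell '.' (not opp) -> no flip
Dir N: first cell '.' (not opp) -> no flip
Dir NE: edge -> no flip
Dir W: opp run (3,4) (3,3) capped by W -> flip
Dir E: edge -> no flip
Dir SW: opp run (4,4) (5,3), next=edge -> no flip
Dir S: first cell '.' (not opp) -> no flip
Dir SE: edge -> no flip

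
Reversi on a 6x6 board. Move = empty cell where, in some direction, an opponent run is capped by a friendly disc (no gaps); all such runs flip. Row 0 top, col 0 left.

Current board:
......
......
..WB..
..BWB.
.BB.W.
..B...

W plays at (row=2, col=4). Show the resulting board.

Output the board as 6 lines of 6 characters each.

Answer: ......
......
..WWW.
..BWW.
.BB.W.
..B...

Derivation:
Place W at (2,4); scan 8 dirs for brackets.
Dir NW: first cell '.' (not opp) -> no flip
Dir N: first cell '.' (not opp) -> no flip
Dir NE: first cell '.' (not opp) -> no flip
Dir W: opp run (2,3) capped by W -> flip
Dir E: first cell '.' (not opp) -> no flip
Dir SW: first cell 'W' (not opp) -> no flip
Dir S: opp run (3,4) capped by W -> flip
Dir SE: first cell '.' (not opp) -> no flip
All flips: (2,3) (3,4)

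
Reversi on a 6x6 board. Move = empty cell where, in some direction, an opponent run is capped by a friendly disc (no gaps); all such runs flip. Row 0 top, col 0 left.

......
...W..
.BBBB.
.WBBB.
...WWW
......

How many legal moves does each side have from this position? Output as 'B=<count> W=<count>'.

Answer: B=10 W=6

Derivation:
-- B to move --
(0,2): flips 1 -> legal
(0,3): flips 1 -> legal
(0,4): flips 1 -> legal
(1,2): no bracket -> illegal
(1,4): no bracket -> illegal
(2,0): no bracket -> illegal
(3,0): flips 1 -> legal
(3,5): no bracket -> illegal
(4,0): flips 1 -> legal
(4,1): flips 1 -> legal
(4,2): no bracket -> illegal
(5,2): flips 1 -> legal
(5,3): flips 1 -> legal
(5,4): flips 2 -> legal
(5,5): flips 1 -> legal
B mobility = 10
-- W to move --
(1,0): flips 2 -> legal
(1,1): flips 3 -> legal
(1,2): flips 2 -> legal
(1,4): flips 2 -> legal
(1,5): no bracket -> illegal
(2,0): no bracket -> illegal
(2,5): flips 1 -> legal
(3,0): no bracket -> illegal
(3,5): flips 4 -> legal
(4,1): no bracket -> illegal
(4,2): no bracket -> illegal
W mobility = 6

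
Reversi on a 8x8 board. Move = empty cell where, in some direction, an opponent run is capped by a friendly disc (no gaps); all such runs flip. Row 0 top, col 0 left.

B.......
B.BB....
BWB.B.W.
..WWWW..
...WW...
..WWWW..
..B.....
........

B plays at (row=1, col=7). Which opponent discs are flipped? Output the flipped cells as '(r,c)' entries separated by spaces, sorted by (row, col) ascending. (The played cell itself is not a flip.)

Dir NW: first cell '.' (not opp) -> no flip
Dir N: first cell '.' (not opp) -> no flip
Dir NE: edge -> no flip
Dir W: first cell '.' (not opp) -> no flip
Dir E: edge -> no flip
Dir SW: opp run (2,6) (3,5) (4,4) (5,3) capped by B -> flip
Dir S: first cell '.' (not opp) -> no flip
Dir SE: edge -> no flip

Answer: (2,6) (3,5) (4,4) (5,3)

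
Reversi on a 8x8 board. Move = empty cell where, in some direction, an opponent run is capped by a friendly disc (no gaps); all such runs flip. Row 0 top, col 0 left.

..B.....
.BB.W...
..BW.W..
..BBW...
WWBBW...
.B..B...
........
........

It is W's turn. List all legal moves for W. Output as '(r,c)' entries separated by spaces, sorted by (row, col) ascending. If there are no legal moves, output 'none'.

(0,0): flips 3 -> legal
(0,1): flips 1 -> legal
(0,3): no bracket -> illegal
(1,0): no bracket -> illegal
(1,3): no bracket -> illegal
(2,0): no bracket -> illegal
(2,1): flips 1 -> legal
(2,4): no bracket -> illegal
(3,1): flips 2 -> legal
(4,5): no bracket -> illegal
(5,0): no bracket -> illegal
(5,2): flips 1 -> legal
(5,3): flips 2 -> legal
(5,5): no bracket -> illegal
(6,0): no bracket -> illegal
(6,1): flips 1 -> legal
(6,2): flips 1 -> legal
(6,3): no bracket -> illegal
(6,4): flips 1 -> legal
(6,5): no bracket -> illegal

Answer: (0,0) (0,1) (2,1) (3,1) (5,2) (5,3) (6,1) (6,2) (6,4)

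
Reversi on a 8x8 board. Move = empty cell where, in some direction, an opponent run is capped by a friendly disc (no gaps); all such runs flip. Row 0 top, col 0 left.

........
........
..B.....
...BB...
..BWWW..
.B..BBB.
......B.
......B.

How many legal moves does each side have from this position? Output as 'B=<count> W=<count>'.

Answer: B=6 W=10

Derivation:
-- B to move --
(3,2): flips 1 -> legal
(3,5): flips 1 -> legal
(3,6): flips 1 -> legal
(4,6): flips 3 -> legal
(5,2): flips 1 -> legal
(5,3): flips 1 -> legal
B mobility = 6
-- W to move --
(1,1): flips 2 -> legal
(1,2): no bracket -> illegal
(1,3): no bracket -> illegal
(2,1): no bracket -> illegal
(2,3): flips 2 -> legal
(2,4): flips 1 -> legal
(2,5): flips 1 -> legal
(3,1): no bracket -> illegal
(3,2): no bracket -> illegal
(3,5): no bracket -> illegal
(4,0): no bracket -> illegal
(4,1): flips 1 -> legal
(4,6): no bracket -> illegal
(4,7): no bracket -> illegal
(5,0): no bracket -> illegal
(5,2): no bracket -> illegal
(5,3): no bracket -> illegal
(5,7): no bracket -> illegal
(6,0): no bracket -> illegal
(6,1): no bracket -> illegal
(6,2): no bracket -> illegal
(6,3): flips 1 -> legal
(6,4): flips 1 -> legal
(6,5): flips 2 -> legal
(6,7): flips 1 -> legal
(7,5): no bracket -> illegal
(7,7): flips 2 -> legal
W mobility = 10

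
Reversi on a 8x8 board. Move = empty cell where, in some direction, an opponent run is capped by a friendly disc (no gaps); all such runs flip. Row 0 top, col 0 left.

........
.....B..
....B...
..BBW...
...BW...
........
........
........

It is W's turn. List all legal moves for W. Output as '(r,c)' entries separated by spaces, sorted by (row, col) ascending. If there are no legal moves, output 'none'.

(0,4): no bracket -> illegal
(0,5): no bracket -> illegal
(0,6): no bracket -> illegal
(1,3): no bracket -> illegal
(1,4): flips 1 -> legal
(1,6): no bracket -> illegal
(2,1): no bracket -> illegal
(2,2): flips 1 -> legal
(2,3): no bracket -> illegal
(2,5): no bracket -> illegal
(2,6): no bracket -> illegal
(3,1): flips 2 -> legal
(3,5): no bracket -> illegal
(4,1): no bracket -> illegal
(4,2): flips 1 -> legal
(5,2): flips 1 -> legal
(5,3): no bracket -> illegal
(5,4): no bracket -> illegal

Answer: (1,4) (2,2) (3,1) (4,2) (5,2)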